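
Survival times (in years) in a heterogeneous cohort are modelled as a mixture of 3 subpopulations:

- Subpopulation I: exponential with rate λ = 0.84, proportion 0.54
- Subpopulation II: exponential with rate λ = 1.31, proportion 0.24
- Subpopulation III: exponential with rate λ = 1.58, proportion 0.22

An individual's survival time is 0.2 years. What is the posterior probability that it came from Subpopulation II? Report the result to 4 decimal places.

The responsibility of component k is π_k f_k(x) divided by Σ_j π_j f_j(x).
Component likelihoods at x = 0.2 years:
  p_I = 0.84·e^(−0.84·0.2) = 0.84·e^(−0.1680) = 0.710097
  p_II = 1.31·e^(−1.31·0.2) = 1.31·e^(−0.2620) = 1.00806
  p_III = 1.58·e^(−1.58·0.2) = 1.58·e^(−0.3160) = 1.15191
Prior × likelihood for each component:
  π_I·p_I = 0.54 × 0.710097 = 0.383452
  π_II·p_II = 0.24 × 1.00806 = 0.241934
  π_III·p_III = 0.22 × 1.15191 = 0.253421
Sum: 0.383452 + 0.241934 + 0.253421 = 0.878808
P(Subpopulation II | the observation) ≈ 0.2753

0.2753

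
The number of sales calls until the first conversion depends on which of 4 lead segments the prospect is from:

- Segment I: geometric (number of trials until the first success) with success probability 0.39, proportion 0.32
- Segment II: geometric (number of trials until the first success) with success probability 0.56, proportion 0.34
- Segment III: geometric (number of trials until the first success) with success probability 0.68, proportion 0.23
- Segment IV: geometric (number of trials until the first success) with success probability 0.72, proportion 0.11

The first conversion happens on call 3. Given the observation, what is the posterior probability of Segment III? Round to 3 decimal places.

0.152

Posterior ∝ prior × likelihood, so P(k | x) ∝ P(Z=k) f_k(x); normalise over all components.
Component likelihoods at x = 3:
  f_I = 0.145119
  f_II = 0.108416
  f_III = 0.069632
  f_IV = 0.056448
Unnormalised posteriors:
  P(Z=I)·f_I = 0.32 × 0.145119 = 0.0464381
  P(Z=II)·f_II = 0.34 × 0.108416 = 0.0368614
  P(Z=III)·f_III = 0.23 × 0.069632 = 0.0160154
  P(Z=IV)·f_IV = 0.11 × 0.056448 = 0.00620928
Marginal: 0.0464381 + 0.0368614 + 0.0160154 + 0.00620928 = 0.105524
P(Segment III | x) ≈ 0.152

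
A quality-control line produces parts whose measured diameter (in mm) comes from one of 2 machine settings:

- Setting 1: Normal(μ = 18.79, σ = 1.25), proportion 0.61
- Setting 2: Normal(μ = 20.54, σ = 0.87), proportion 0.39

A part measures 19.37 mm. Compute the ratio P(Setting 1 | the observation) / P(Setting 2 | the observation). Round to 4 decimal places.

Since P(k|x) ∝ π_k f_k(x), the posterior odds are π_i f_i(x) / (π_j f_j(x)).
Normal densities:
  f_1 = (1/(1.25·√(2π)))·exp(−(19.37−18.79)²/(2·1.25²)) = 0.319154·exp(-0.10765) = 0.286582
  f_2 = (1/(0.87·√(2π)))·exp(−(19.37−20.54)²/(2·0.87²)) = 0.458554·exp(-0.90428) = 0.185638
Posterior odds = (π_1·f_1) / (π_2·f_2) = (0.61·0.286582) / (0.39·0.185638) = 0.174815 / 0.0723988 ≈ 2.4146

2.4146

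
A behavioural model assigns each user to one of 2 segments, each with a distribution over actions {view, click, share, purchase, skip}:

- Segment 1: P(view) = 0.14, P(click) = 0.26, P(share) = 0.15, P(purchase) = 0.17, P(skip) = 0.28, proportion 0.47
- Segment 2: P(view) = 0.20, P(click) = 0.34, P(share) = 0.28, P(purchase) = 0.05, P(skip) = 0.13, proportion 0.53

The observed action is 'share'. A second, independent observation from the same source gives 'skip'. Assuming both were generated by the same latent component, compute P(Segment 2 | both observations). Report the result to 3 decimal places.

0.494

P(component k | x) = w_k·f_k(x) / marginal(x), where marginal(x) = Σ_j w_j·f_j(x).
Since both observations come from the same component, the likelihood for component k is f_k(x₁)·f_k(x₂).
  f_1 = [0.15] × [0.28] = 0.042
  f_2 = [0.28] × [0.13] = 0.0364
Multiply by the mixture weights:
  w_1·f_1 = 0.47 × 0.042 = 0.01974
  w_2·f_2 = 0.53 × 0.0364 = 0.019292
Evidence: 0.01974 + 0.019292 = 0.039032
Responsibility of Segment 2: 0.019292 / 0.039032 ≈ 0.494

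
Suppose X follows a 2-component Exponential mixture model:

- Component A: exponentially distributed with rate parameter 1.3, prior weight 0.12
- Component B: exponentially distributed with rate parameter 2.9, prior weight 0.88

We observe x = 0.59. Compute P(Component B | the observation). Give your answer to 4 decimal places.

0.8642

By Bayes' theorem, P(k | x) = w_k f_k(x) / Σ_j w_j f_j(x).
Evaluate each component's likelihood at the observed value:
  L_A = 0.603725
  L_B = 0.523987
Multiply by the mixture weights:
  w_A·L_A = 0.12 × 0.603725 = 0.0724471
  w_B·L_B = 0.88 × 0.523987 = 0.461108
Marginal: 0.0724471 + 0.461108 = 0.533555
So the posterior for Component B is 0.461108 / 0.533555 ≈ 0.8642.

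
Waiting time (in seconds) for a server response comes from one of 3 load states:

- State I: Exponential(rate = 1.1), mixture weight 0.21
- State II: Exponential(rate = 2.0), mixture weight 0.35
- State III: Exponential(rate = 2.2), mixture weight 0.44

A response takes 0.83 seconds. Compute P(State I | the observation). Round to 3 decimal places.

P(component k | x) = w_k·f_k(x) / marginal(x), where marginal(x) = Σ_j w_j·f_j(x).
Exponential densities:
  L_I = 0.44145
  L_II = 0.380278
  L_III = 0.354324
Multiply by the mixture weights:
  w_I·L_I = 0.21 × 0.44145 = 0.0927046
  w_II·L_II = 0.35 × 0.380278 = 0.133097
  w_III·L_III = 0.44 × 0.354324 = 0.155903
Marginal: 0.0927046 + 0.133097 + 0.155903 = 0.381705
Responsibility of State I: 0.0927046 / 0.381705 ≈ 0.243

0.243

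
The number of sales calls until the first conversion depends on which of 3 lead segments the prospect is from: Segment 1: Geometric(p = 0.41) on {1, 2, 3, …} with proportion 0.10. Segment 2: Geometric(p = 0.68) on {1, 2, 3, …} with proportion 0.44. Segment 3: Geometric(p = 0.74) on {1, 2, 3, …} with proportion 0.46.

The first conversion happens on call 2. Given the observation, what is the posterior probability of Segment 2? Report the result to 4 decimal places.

0.4593

Apply Bayes' rule: the posterior for each component is proportional to its prior times its likelihood at x.
Evaluate each component's likelihood at the observed value:
  p_1 = 0.2419
  p_2 = 0.2176
  p_3 = 0.1924
Multiply by the mixture weights:
  π_1·p_1 = 0.10 × 0.2419 = 0.02419
  π_2·p_2 = 0.44 × 0.2176 = 0.095744
  π_3·p_3 = 0.46 × 0.1924 = 0.088504
Marginal: 0.02419 + 0.095744 + 0.088504 = 0.208438
P(Segment 2 | 2) ≈ 0.4593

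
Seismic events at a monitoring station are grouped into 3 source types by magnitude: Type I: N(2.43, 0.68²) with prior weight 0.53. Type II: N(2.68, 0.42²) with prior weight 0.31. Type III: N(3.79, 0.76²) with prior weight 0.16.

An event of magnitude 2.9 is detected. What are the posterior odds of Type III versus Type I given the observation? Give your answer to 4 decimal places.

0.1728

Since P(k|x) ∝ π_k f_k(x), the posterior odds are π_i f_i(x) / (π_j f_j(x)).
Component likelihoods at x = 2.9:
  f_I = (1/(0.68·√(2π)))·exp(−(2.9−2.43)²/(2·0.68²)) = 0.586680·exp(-0.23886) = 0.462024
  f_II = (1/(0.42·√(2π)))·exp(−(2.9−2.68)²/(2·0.42²)) = 0.949863·exp(-0.13719) = 0.828096
  f_III = (1/(0.76·√(2π)))·exp(−(2.9−3.79)²/(2·0.76²)) = 0.524924·exp(-0.68568) = 0.264429
0.0423086 / 0.244873 ≈ 0.1728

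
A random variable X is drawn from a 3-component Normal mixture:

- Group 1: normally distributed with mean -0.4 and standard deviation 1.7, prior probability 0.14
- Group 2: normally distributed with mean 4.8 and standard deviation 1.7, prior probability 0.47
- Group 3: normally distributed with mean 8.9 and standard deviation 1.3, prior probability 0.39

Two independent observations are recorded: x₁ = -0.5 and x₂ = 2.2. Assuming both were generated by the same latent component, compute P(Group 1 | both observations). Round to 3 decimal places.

The responsibility of component k is P(Z=k) f_k(x) divided by Σ_j P(Z=j) f_j(x).
Since both observations come from the same component, the likelihood for component k is f_k(x₁)·f_k(x₂).
  p_1 = [(1/(1.7·√(2π)))·exp(−(-0.5−-0.4)²/(2·1.7²)) = 0.234672·exp(-0.00173) = 0.234266] × [0.0728672] = 0.0170703
  p_2 = [(1/(1.7·√(2π)))·exp(−(-0.5−4.8)²/(2·1.7²)) = 0.234672·exp(-4.85986) = 0.00181907] × [0.0728672] = 0.000132551
  p_3 = [(1/(1.3·√(2π)))·exp(−(-0.5−8.9)²/(2·1.3²)) = 0.306879·exp(-26.14201) = 1.3603e-12] × [5.23689e-07] = 7.12375e-19
Multiply by the mixture weights:
  P(Z=1)·p_1 = 0.14 × 0.0170703 = 0.00238985
  P(Z=2)·p_2 = 0.47 × 0.000132551 = 6.22988e-05
  P(Z=3)·p_3 = 0.39 × 7.12375e-19 = 2.77826e-19
Denominator: 0.00238985 + 6.22988e-05 + 2.77826e-19 = 0.00245214
Responsibility of Group 1: 0.00238985 / 0.00245214 ≈ 0.975

0.975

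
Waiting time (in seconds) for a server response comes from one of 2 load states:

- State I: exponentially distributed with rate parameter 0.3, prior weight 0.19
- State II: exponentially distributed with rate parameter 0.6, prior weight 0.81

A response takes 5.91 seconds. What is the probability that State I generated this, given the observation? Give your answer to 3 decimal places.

0.409

Posterior ∝ prior × likelihood, so P(k | x) ∝ P(Z=k) f_k(x); normalise over all components.
Evaluate each component's likelihood at the observed value:
  f_I = 0.3·e^(−0.3·5.91) = 0.3·e^(−1.7730) = 0.0509468
  f_II = 0.6·e^(−0.6·5.91) = 0.6·e^(−3.5460) = 0.0173039
Weight by the priors:
  P(Z=I)·f_I = 0.19 × 0.0509468 = 0.0096799
  P(Z=II)·f_II = 0.81 × 0.0173039 = 0.0140161
Normaliser: 0.0096799 + 0.0140161 = 0.023696
So the posterior for State I is 0.0096799 / 0.023696 ≈ 0.409.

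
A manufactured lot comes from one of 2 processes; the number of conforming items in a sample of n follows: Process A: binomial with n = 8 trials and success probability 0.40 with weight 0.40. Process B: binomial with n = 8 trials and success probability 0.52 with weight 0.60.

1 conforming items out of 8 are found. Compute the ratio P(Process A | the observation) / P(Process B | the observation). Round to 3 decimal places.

The posterior odds equal the prior odds times the likelihood ratio: (w_i/w_j)·(f_i(x)/f_j(x)).
Component likelihoods at x = 1 conforming items out of 8:
  L_A = C(8,1)·0.40^1·0.60^7 = 8·0.4·0.0279936 = 0.0895795
  L_B = C(8,1)·0.52^1·0.48^7 = 8·0.52·0.00587068 = 0.024422
0.0358318 / 0.0146532 ≈ 2.445

2.445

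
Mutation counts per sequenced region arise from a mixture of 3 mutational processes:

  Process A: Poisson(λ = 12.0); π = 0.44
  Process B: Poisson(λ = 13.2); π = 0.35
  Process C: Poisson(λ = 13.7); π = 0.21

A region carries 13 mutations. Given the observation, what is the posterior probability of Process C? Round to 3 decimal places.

The responsibility of component k is π_k f_k(x) divided by Σ_j π_j f_j(x).
Component likelihoods at x = 13 mutations:
  p_A = 0.10557
  p_B = 0.109773
  p_C = 0.107957
Unnormalised posteriors:
  π_A·p_A = 0.44 × 0.10557 = 0.046451
  π_B·p_B = 0.35 × 0.109773 = 0.0384204
  π_C·p_C = 0.21 × 0.107957 = 0.0226711
Denominator: 0.046451 + 0.0384204 + 0.0226711 = 0.107542
P(Process C | 13 mutations) = 0.0226711 / 0.107542 ≈ 0.211

0.211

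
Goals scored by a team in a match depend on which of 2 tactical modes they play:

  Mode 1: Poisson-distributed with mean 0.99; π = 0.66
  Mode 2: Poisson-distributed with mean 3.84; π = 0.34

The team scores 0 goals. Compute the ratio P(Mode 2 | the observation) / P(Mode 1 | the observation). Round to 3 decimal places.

0.030

Only the two components matter; the odds are (π_i f_i(x)) / (π_j f_j(x)).
Component likelihoods at x = 0 goals:
  p_1 = e^(−0.99)·0.99^0/0! = 0.371577
  p_2 = e^(−3.84)·3.84^0/0! = 0.0214936
Posterior odds = (π_2·p_2) / (π_1·p_1) = (0.34·0.0214936) / (0.66·0.371577) = 0.00730782 / 0.245241 ≈ 0.030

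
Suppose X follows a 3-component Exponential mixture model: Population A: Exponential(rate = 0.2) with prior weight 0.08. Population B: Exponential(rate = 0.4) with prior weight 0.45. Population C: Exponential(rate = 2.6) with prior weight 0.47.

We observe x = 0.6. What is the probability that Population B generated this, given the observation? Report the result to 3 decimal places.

Apply Bayes' rule: the posterior for each component is proportional to its prior times its likelihood at x.
Evaluate each component's likelihood at the observed value:
  f_A = 0.2·e^(−0.2·0.6) = 0.2·e^(−0.1200) = 0.177384
  f_B = 0.4·e^(−0.4·0.6) = 0.4·e^(−0.2400) = 0.314651
  f_C = 2.6·e^(−2.6·0.6) = 2.6·e^(−1.5600) = 0.546354
Weight by the priors:
  w_A·f_A = 0.08 × 0.177384 = 0.0141907
  w_B·f_B = 0.45 × 0.314651 = 0.141593
  w_C·f_C = 0.47 × 0.546354 = 0.256786
Marginal: 0.0141907 + 0.141593 + 0.256786 = 0.41257
P(Population B | 0.6) ≈ 0.343

0.343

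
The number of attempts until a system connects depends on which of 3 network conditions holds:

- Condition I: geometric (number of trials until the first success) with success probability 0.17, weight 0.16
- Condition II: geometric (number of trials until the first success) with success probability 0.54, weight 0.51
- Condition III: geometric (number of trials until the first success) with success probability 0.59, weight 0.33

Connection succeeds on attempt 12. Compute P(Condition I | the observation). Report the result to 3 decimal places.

0.982

P(component k | x) = π_k·f_k(x) / marginal(x), where marginal(x) = Σ_j π_j·f_j(x).
Component likelihoods at x = 12:
  L_I = 0.0218931
  L_II = 0.000105373
  L_III = 3.24694e-05
Unnormalised posteriors:
  π_I·L_I = 0.16 × 0.0218931 = 0.0035029
  π_II·L_II = 0.51 × 0.000105373 = 5.37403e-05
  π_III·L_III = 0.33 × 3.24694e-05 = 1.07149e-05
Marginal: 0.0035029 + 5.37403e-05 + 1.07149e-05 = 0.00356736
Responsibility of Condition I: 0.0035029 / 0.00356736 ≈ 0.982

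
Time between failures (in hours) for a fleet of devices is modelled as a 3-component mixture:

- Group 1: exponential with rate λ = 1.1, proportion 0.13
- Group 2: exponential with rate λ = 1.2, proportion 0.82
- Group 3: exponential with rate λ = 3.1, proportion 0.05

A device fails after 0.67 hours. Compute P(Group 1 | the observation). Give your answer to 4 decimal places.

Apply Bayes' rule: the posterior for each component is proportional to its prior times its likelihood at x.
Evaluate each component's likelihood at the observed value:
  p_1 = 1.1·e^(−1.1·0.67) = 1.1·e^(−0.7370) = 0.526402
  p_2 = 1.2·e^(−1.2·0.67) = 1.2·e^(−0.8040) = 0.537042
  p_3 = 3.1·e^(−3.1·0.67) = 3.1·e^(−2.0770) = 0.388447
Multiply by the mixture weights:
  P(Z=1)·p_1 = 0.13 × 0.526402 = 0.0684323
  P(Z=2)·p_2 = 0.82 × 0.537042 = 0.440375
  P(Z=3)·p_3 = 0.05 × 0.388447 = 0.0194224
Marginal: 0.0684323 + 0.440375 + 0.0194224 = 0.528229
P(Group 1 | x) = 0.0684323 / 0.528229 ≈ 0.1296

0.1296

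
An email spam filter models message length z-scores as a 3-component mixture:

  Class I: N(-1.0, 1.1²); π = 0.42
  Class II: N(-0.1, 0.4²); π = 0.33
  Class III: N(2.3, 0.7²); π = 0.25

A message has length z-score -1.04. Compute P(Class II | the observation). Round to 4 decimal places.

P(component k | x) = π_k·f_k(x) / marginal(x), where marginal(x) = Σ_j π_j·f_j(x).
Normal densities:
  p_I = (1/(1.1·√(2π)))·exp(−(-1.04−-1.0)²/(2·1.1²)) = 0.362675·exp(-0.00066) = 0.362435
  p_II = (1/(0.4·√(2π)))·exp(−(-1.04−-0.1)²/(2·0.4²)) = 0.997356·exp(-2.76125) = 0.0630455
  p_III = (1/(0.7·√(2π)))·exp(−(-1.04−2.3)²/(2·0.7²)) = 0.569918·exp(-11.38327) = 6.48818e-06
Unnormalised posteriors:
  π_I·p_I = 0.42 × 0.362435 = 0.152223
  π_II·p_II = 0.33 × 0.0630455 = 0.020805
  π_III·p_III = 0.25 × 6.48818e-06 = 1.62204e-06
Evidence: 0.152223 + 0.020805 + 1.62204e-06 = 0.173029
Responsibility of Class II: 0.020805 / 0.173029 ≈ 0.1202

0.1202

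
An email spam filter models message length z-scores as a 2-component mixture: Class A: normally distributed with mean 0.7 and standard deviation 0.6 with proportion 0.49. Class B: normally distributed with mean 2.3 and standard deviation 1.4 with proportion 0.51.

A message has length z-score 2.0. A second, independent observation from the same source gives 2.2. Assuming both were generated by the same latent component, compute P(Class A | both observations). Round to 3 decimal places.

0.022

Apply Bayes' rule: the posterior for each component is proportional to its prior times its likelihood at x.
Since both observations come from the same component, the likelihood for component k is f_k(x₁)·f_k(x₂).
  f_A = [0.0635877] × [0.0292138] = 0.00185764
  f_B = [0.278491] × [0.284233] = 0.0791562
Prior × likelihood for each component:
  π_A·f_A = 0.49 × 0.00185764 = 0.000910244
  π_B·f_B = 0.51 × 0.0791562 = 0.0403697
Marginal: 0.000910244 + 0.0403697 = 0.0412799
P(Class A | x) = 0.000910244 / 0.0412799 ≈ 0.022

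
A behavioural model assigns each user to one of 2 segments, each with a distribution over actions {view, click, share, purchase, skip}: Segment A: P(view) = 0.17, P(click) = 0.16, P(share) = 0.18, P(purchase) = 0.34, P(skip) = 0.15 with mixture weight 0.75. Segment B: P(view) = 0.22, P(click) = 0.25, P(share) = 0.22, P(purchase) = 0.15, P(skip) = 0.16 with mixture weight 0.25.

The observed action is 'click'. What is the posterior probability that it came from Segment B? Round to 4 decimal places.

0.3425

The responsibility of component k is π_k f_k(x) divided by Σ_j π_j f_j(x).
Categorical probabilities:
  L_A = 0.16
  L_B = 0.25
Multiply by the mixture weights:
  π_A·L_A = 0.75 × 0.16 = 0.12
  π_B·L_B = 0.25 × 0.25 = 0.0625
Sum: 0.12 + 0.0625 = 0.1825
So the posterior for Segment B is 0.0625 / 0.1825 ≈ 0.3425.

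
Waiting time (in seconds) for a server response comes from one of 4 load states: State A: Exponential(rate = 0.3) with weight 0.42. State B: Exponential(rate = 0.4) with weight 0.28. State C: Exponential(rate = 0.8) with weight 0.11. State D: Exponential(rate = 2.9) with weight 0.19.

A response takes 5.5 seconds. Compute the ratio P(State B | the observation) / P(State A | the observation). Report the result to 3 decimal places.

Posterior odds = (P(Z=i) f_i(x)) / (P(Z=j) f_j(x)); the normalising sum cancels.
Evaluate each component's likelihood at the observed value:
  f_A = 0.3·e^(−0.3·5.5) = 0.3·e^(−1.6500) = 0.057615
  f_B = 0.4·e^(−0.4·5.5) = 0.4·e^(−2.2000) = 0.0443213
  f_C = 0.8·e^(−0.8·5.5) = 0.8·e^(−4.4000) = 0.00982187
  f_D = 2.9·e^(−2.9·5.5) = 2.9·e^(−15.9500) = 3.43084e-07
0.01241 / 0.0241983 ≈ 0.513

0.513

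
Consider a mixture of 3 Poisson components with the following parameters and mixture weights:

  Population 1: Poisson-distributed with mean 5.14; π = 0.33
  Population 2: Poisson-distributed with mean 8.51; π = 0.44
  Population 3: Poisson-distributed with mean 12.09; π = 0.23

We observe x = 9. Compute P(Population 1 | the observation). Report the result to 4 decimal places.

0.1480

By Bayes' theorem, P(k | x) = w_k f_k(x) / Σ_j w_j f_j(x).
Poisson probabilities:
  L_1 = 0.0404233
  L_2 = 0.129944
  L_3 = 0.0853991
Unnormalised posteriors:
  w_1·L_1 = 0.33 × 0.0404233 = 0.0133397
  w_2·L_2 = 0.44 × 0.129944 = 0.0571755
  w_3·L_3 = 0.23 × 0.0853991 = 0.0196418
Normaliser: 0.0133397 + 0.0571755 + 0.0196418 = 0.0901569
P(Population 1 | 9) ≈ 0.1480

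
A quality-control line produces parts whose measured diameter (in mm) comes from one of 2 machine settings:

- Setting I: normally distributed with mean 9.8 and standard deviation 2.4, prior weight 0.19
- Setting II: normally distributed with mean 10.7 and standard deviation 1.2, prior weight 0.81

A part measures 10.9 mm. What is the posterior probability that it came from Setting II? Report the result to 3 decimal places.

The responsibility of component k is π_k f_k(x) divided by Σ_j π_j f_j(x).
Normal densities:
  L_I = 0.149652
  L_II = 0.327866
Unnormalised posteriors:
  π_I·L_I = 0.19 × 0.149652 = 0.0284339
  π_II·L_II = 0.81 × 0.327866 = 0.265572
Denominator: 0.0284339 + 0.265572 = 0.294006
P(Setting II | data) ≈ 0.903

0.903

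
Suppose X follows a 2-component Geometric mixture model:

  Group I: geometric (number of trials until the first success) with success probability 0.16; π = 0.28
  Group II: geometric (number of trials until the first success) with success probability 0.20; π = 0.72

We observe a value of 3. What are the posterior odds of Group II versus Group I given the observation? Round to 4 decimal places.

The posterior odds equal the prior odds times the likelihood ratio: (w_i/w_j)·(f_i(x)/f_j(x)).
Evaluate each component's likelihood at the observed value:
  L_I = 0.16·(1−0.16)^2 = 0.16·0.7056 = 0.112896
  L_II = 0.20·(1−0.20)^2 = 0.20·0.64 = 0.128
Posterior odds = (w_II·L_II) / (w_I·L_I) = (0.72·0.128) / (0.28·0.112896) = 0.09216 / 0.0316109 ≈ 2.9155

2.9155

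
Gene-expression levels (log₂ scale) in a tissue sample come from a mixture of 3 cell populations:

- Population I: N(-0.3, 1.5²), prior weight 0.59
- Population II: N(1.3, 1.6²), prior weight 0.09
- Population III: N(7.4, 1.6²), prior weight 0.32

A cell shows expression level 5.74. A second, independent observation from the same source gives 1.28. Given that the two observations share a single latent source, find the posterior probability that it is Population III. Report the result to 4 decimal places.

P(component k | x) = π_k·f_k(x) / marginal(x), where marginal(x) = Σ_j π_j·f_j(x).
Since both observations come from the same component, the likelihood for component k is f_k(x₁)·f_k(x₂).
  p_I = [8.01648e-05] × [0.152718] = 1.22426e-05
  p_II = [0.00530421] × [0.249319] = 0.00132244
  p_III = [0.145563] × [0.000165879] = 2.41458e-05
Multiply by the mixture weights:
  π_I·p_I = 0.59 × 1.22426e-05 = 7.22316e-06
  π_II·p_II = 0.09 × 0.00132244 = 0.00011902
  π_III·p_III = 0.32 × 2.41458e-05 = 7.72666e-06
Normaliser: 7.22316e-06 + 0.00011902 + 7.72666e-06 = 0.00013397
P(Population III | x₁,x₂) = 7.72666e-06 / 0.00013397 ≈ 0.0577

0.0577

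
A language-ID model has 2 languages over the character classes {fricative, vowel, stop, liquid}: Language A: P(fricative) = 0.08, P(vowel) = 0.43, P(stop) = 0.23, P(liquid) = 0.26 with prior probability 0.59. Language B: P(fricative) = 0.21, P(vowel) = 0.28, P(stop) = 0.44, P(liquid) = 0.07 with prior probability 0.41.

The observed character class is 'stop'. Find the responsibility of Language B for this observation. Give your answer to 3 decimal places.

The responsibility of component k is P(Z=k) f_k(x) divided by Σ_j P(Z=j) f_j(x).
Categorical probabilities:
  f_A = P(stop | comp) = 0.23
  f_B = P(stop | comp) = 0.44
Weight by the priors:
  P(Z=A)·f_A = 0.59 × 0.23 = 0.1357
  P(Z=B)·f_B = 0.41 × 0.44 = 0.1804
Normaliser: 0.1357 + 0.1804 = 0.3161
Responsibility of Language B: 0.1804 / 0.3161 ≈ 0.571

0.571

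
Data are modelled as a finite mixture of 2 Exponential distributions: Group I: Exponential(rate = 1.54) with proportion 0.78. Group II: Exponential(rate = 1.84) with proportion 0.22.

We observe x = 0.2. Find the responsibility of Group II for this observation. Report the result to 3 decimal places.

0.241

By Bayes' theorem, P(k | x) = π_k f_k(x) / Σ_j π_j f_j(x).
Component likelihoods at x = 0.2:
  f_I = 1.54·e^(−1.54·0.2) = 1.54·e^(−0.3080) = 1.13177
  f_II = 1.84·e^(−1.84·0.2) = 1.84·e^(−0.3680) = 1.2735
Multiply by the mixture weights:
  π_I·f_I = 0.78 × 1.13177 = 0.88278
  π_II·f_II = 0.22 × 1.2735 = 0.280169
Marginal: 0.88278 + 0.280169 = 1.16295
P(Group II | x) ≈ 0.241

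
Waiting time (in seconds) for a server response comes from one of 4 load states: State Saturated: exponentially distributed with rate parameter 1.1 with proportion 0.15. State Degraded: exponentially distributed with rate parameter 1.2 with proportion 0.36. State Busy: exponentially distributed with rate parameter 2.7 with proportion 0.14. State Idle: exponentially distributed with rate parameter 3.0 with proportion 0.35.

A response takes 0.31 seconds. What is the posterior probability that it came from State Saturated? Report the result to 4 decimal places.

0.1181

The responsibility of component k is π_k f_k(x) divided by Σ_j π_j f_j(x).
Exponential densities:
  p_Saturated = 0.782165
  p_Degraded = 0.827225
  p_Busy = 1.16912
  p_Idle = 1.18366
Multiply by the mixture weights:
  π_Saturated·p_Saturated = 0.15 × 0.782165 = 0.117325
  π_Degraded·p_Degraded = 0.36 × 0.827225 = 0.297801
  π_Busy·p_Busy = 0.14 × 1.16912 = 0.163677
  π_Idle·p_Idle = 0.35 × 1.18366 = 0.414281
Sum: 0.117325 + 0.297801 + 0.163677 + 0.414281 = 0.993084
Responsibility of State Saturated: 0.117325 / 0.993084 ≈ 0.1181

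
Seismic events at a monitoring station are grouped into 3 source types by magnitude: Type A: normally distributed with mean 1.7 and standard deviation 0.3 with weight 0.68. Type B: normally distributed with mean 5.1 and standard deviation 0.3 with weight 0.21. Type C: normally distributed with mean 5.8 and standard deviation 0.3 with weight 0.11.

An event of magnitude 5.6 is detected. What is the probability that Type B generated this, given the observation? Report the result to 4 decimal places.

0.3728

P(component k | x) = π_k·f_k(x) / marginal(x), where marginal(x) = Σ_j π_j·f_j(x).
Normal densities:
  f_A = 2.66628e-37
  f_B = 0.33159
  f_C = 1.06483
Prior × likelihood for each component:
  π_A·f_A = 0.68 × 2.66628e-37 = 1.81307e-37
  π_B·f_B = 0.21 × 0.33159 = 0.069634
  π_C·f_C = 0.11 × 1.06483 = 0.117131
Marginal: 1.81307e-37 + 0.069634 + 0.117131 = 0.186765
P(Type B | data) = 0.069634 / 0.186765 ≈ 0.3728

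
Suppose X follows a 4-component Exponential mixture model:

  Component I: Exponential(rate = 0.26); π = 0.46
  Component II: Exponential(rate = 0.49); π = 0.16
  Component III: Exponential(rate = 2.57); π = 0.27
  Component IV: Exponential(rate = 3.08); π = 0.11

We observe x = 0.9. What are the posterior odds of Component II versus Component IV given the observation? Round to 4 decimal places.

Posterior odds = (P(Z=i) f_i(x)) / (P(Z=j) f_j(x)); the normalising sum cancels.
Exponential densities:
  f_I = 0.26·e^(−0.26·0.9) = 0.26·e^(−0.2340) = 0.205754
  f_II = 0.49·e^(−0.49·0.9) = 0.49·e^(−0.4410) = 0.315262
  f_III = 2.57·e^(−2.57·0.9) = 2.57·e^(−2.3130) = 0.254337
  f_IV = 3.08·e^(−3.08·0.9) = 3.08·e^(−2.7720) = 0.192613
0.050442 / 0.0211875 ≈ 2.3807

2.3807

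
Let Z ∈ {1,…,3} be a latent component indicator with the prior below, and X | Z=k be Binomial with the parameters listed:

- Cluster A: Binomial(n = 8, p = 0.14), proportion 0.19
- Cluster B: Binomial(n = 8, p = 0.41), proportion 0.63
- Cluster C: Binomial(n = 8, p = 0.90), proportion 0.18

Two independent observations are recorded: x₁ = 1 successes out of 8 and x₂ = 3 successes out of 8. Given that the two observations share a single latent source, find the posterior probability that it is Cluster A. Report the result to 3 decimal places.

By Bayes' theorem, P(k | x) = π_k f_k(x) / Σ_j π_j f_j(x).
Since both observations come from the same component, the likelihood for component k is f_k(x₁)·f_k(x₂).
  p_A = [0.389679] × [0.0722877] = 0.028169
  p_B = [0.0816278] × [0.27593] = 0.0225236
  p_C = [7.2e-07] × [0.00040824] = 2.93933e-10
Prior × likelihood for each component:
  π_A·p_A = 0.19 × 0.028169 = 0.00535211
  π_B·p_B = 0.63 × 0.0225236 = 0.0141899
  π_C·p_C = 0.18 × 2.93933e-10 = 5.29079e-11
Denominator: 0.00535211 + 0.0141899 + 5.29079e-11 = 0.019542
Responsibility of Cluster A: 0.00535211 / 0.019542 ≈ 0.274

0.274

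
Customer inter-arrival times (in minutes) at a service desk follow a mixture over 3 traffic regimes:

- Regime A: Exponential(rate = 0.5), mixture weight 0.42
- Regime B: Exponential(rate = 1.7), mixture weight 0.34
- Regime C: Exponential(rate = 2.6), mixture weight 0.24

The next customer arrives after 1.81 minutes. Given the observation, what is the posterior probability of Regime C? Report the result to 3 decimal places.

The responsibility of component k is π_k f_k(x) divided by Σ_j π_j f_j(x).
Evaluate each component's likelihood at the observed value:
  L_A = 0.5·e^(−0.5·1.81) = 0.5·e^(−0.9050) = 0.202271
  L_B = 1.7·e^(−1.7·1.81) = 1.7·e^(−3.0770) = 0.0783655
  L_C = 2.6·e^(−2.6·1.81) = 2.6·e^(−4.7060) = 0.0235063
Multiply by the mixture weights:
  π_A·L_A = 0.42 × 0.202271 = 0.0849538
  π_B·L_B = 0.34 × 0.0783655 = 0.0266443
  π_C·L_C = 0.24 × 0.0235063 = 0.0056415
Normaliser: 0.0849538 + 0.0266443 + 0.0056415 = 0.11724
Responsibility of Regime C: 0.0056415 / 0.11724 ≈ 0.048

0.048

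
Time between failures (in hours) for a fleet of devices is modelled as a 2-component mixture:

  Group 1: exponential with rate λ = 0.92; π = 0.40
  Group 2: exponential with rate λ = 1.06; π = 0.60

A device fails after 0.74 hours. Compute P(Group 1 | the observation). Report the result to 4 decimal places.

The responsibility of component k is w_k f_k(x) divided by Σ_j w_j f_j(x).
Component likelihoods at x = 0.74 hours:
  L_1 = 0.465715
  L_2 = 0.483777
Prior × likelihood for each component:
  w_1·L_1 = 0.40 × 0.465715 = 0.186286
  w_2·L_2 = 0.60 × 0.483777 = 0.290266
Sum: 0.186286 + 0.290266 = 0.476552
P(Group 1 | data) = 0.186286 / 0.476552 ≈ 0.3909

0.3909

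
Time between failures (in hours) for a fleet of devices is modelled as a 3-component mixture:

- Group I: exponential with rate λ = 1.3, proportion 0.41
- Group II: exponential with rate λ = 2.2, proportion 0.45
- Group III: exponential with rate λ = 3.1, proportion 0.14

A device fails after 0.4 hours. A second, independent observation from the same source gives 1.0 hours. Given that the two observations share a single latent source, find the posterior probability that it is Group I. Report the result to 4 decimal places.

0.4883

The responsibility of component k is π_k f_k(x) divided by Σ_j π_j f_j(x).
Since both observations come from the same component, the likelihood for component k is f_k(x₁)·f_k(x₂).
  p_I = [0.772877] × [0.354291] = 0.273824
  p_II = [0.912522] × [0.243767] = 0.222443
  p_III = [0.897091] × [0.139653] = 0.125281
Unnormalised posteriors:
  π_I·p_I = 0.41 × 0.273824 = 0.112268
  π_II·p_II = 0.45 × 0.222443 = 0.100099
  π_III·p_III = 0.14 × 0.125281 = 0.0175393
Normaliser: 0.112268 + 0.100099 + 0.0175393 = 0.229906
So the posterior for Group I is 0.112268 / 0.229906 ≈ 0.4883.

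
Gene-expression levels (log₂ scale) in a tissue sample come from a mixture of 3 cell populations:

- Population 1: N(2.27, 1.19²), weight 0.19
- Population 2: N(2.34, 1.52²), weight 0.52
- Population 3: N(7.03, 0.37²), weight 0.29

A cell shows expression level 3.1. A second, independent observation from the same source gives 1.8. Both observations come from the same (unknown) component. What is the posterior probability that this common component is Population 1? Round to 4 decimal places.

By Bayes' theorem, P(k | x) = π_k f_k(x) / Σ_j π_j f_j(x).
Since both observations come from the same component, the likelihood for component k is f_k(x₁)·f_k(x₂).
  f_1 = [(1/(1.19·√(2π)))·exp(−(3.1−2.27)²/(2·1.19²)) = 0.335246·exp(-0.24324) = 0.262861] × [0.310092] = 0.0815109
  f_2 = [(1/(1.52·√(2π)))·exp(−(3.1−2.34)²/(2·1.52²)) = 0.262462·exp(-0.12500) = 0.231622] × [0.246411] = 0.0570742
  f_3 = [(1/(0.37·√(2π)))·exp(−(3.1−7.03)²/(2·0.37²)) = 1.078222·exp(-56.40942) = 3.423e-25] × [4.42839e-44] = 1.51584e-68
Multiply by the mixture weights:
  π_1·f_1 = 0.19 × 0.0815109 = 0.0154871
  π_2·f_2 = 0.52 × 0.0570742 = 0.0296786
  π_3·f_3 = 0.29 × 1.51584e-68 = 4.39593e-69
Evidence: 0.0154871 + 0.0296786 + 4.39593e-69 = 0.0451656
P(Population 1 | data) = 0.0154871 / 0.0451656 ≈ 0.3429

0.3429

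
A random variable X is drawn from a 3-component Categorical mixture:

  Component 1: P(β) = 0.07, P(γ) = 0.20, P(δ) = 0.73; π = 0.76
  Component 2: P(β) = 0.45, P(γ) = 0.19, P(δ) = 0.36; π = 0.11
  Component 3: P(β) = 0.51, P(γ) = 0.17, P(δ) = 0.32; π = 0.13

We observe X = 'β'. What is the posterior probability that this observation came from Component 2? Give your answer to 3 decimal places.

By Bayes' theorem, P(k | x) = π_k f_k(x) / Σ_j π_j f_j(x).
Component likelihoods at x = 'β':
  p_1 = 0.07
  p_2 = 0.45
  p_3 = 0.51
Weight by the priors:
  π_1·p_1 = 0.76 × 0.07 = 0.0532
  π_2·p_2 = 0.11 × 0.45 = 0.0495
  π_3·p_3 = 0.13 × 0.51 = 0.0663
Normaliser: 0.0532 + 0.0495 + 0.0663 = 0.169
So the posterior for Component 2 is 0.0495 / 0.169 ≈ 0.293.

0.293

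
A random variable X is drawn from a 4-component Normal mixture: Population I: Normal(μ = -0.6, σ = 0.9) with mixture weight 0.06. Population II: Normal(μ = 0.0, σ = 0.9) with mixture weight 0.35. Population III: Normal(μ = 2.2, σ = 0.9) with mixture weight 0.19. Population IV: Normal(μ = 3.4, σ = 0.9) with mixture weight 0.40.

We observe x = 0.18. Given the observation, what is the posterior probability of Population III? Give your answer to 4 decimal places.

Apply Bayes' rule: the posterior for each component is proportional to its prior times its likelihood at x.
Normal densities:
  f_I = 0.304485
  f_II = 0.434492
  f_III = 0.0357093
  f_IV = 0.000736335
Weight by the priors:
  π_I·f_I = 0.06 × 0.304485 = 0.0182691
  π_II·f_II = 0.35 × 0.434492 = 0.152072
  π_III·f_III = 0.19 × 0.0357093 = 0.00678477
  π_IV·f_IV = 0.40 × 0.000736335 = 0.000294534
Evidence: 0.0182691 + 0.152072 + 0.00678477 + 0.000294534 = 0.177421
P(Population III | data) ≈ 0.0382

0.0382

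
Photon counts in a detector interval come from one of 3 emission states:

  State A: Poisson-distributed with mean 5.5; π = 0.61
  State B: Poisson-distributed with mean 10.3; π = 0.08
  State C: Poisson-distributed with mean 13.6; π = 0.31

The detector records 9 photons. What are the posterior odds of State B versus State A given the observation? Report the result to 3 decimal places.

Posterior odds = (π_i f_i(x)) / (π_j f_j(x)); the normalising sum cancels.
Component likelihoods at x = 9 photons:
  f_A = e^(−5.5)·5.5^9/9! = 0.0518659
  f_B = e^(−10.3)·10.3^9/9! = 0.120931
  f_C = e^(−13.6)·13.6^9/9! = 0.0544104
0.00967451 / 0.0316382 ≈ 0.306

0.306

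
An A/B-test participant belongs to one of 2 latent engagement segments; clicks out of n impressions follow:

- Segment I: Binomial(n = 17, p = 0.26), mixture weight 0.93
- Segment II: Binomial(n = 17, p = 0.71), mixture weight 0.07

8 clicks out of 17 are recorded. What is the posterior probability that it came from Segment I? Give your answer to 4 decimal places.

Apply Bayes' rule: the posterior for each component is proportional to its prior times its likelihood at x.
Binomial probabilities:
  f_I = C(17,8)·0.26^8·0.74^9 = 24310·2.08827e-05·0.0665404 = 0.0337798
  f_II = C(17,8)·0.71^8·0.29^9 = 24310·0.0645754·1.45071e-05 = 0.0227737
Unnormalised posteriors:
  π_I·f_I = 0.93 × 0.0337798 = 0.0314152
  π_II·f_II = 0.07 × 0.0227737 = 0.00159416
Evidence: 0.0314152 + 0.00159416 = 0.0330094
So the posterior for Segment I is 0.0314152 / 0.0330094 ≈ 0.9517.

0.9517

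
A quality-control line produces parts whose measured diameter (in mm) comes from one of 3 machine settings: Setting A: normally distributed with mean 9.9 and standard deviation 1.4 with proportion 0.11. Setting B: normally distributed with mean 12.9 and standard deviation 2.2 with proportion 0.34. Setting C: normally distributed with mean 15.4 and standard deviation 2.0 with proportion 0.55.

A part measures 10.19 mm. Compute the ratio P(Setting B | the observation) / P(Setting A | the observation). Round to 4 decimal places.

0.9411

The posterior odds equal the prior odds times the likelihood ratio: (w_i/w_j)·(f_i(x)/f_j(x)).
Evaluate each component's likelihood at the observed value:
  L_A = (1/(1.4·√(2π)))·exp(−(10.19−9.9)²/(2·1.4²)) = 0.284959·exp(-0.02145) = 0.27891
  L_B = (1/(2.2·√(2π)))·exp(−(10.19−12.9)²/(2·2.2²)) = 0.181337·exp(-0.75869) = 0.0849168
  L_C = (1/(2.0·√(2π)))·exp(−(10.19−15.4)²/(2·2.0²)) = 0.199471·exp(-3.39301) = 0.00670368
0.0288717 / 0.0306801 ≈ 0.9411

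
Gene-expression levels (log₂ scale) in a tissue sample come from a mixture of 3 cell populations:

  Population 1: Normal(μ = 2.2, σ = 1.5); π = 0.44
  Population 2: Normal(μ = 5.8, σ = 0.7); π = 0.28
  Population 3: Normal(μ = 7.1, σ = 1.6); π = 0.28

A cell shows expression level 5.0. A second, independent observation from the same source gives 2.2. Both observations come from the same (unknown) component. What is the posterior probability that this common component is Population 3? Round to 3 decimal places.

0.012

The responsibility of component k is π_k f_k(x) divided by Σ_j π_j f_j(x).
Since both observations come from the same component, the likelihood for component k is f_k(x₁)·f_k(x₂).
  f_1 = [(1/(1.5·√(2π)))·exp(−(5.0−2.2)²/(2·1.5²)) = 0.265962·exp(-1.74222) = 0.0465781] × [0.265962] = 0.012388
  f_2 = [(1/(0.7·√(2π)))·exp(−(5.0−5.8)²/(2·0.7²)) = 0.569918·exp(-0.65306) = 0.296614] × [1.02917e-06] = 3.05267e-07
  f_3 = [(1/(1.6·√(2π)))·exp(−(5.0−7.1)²/(2·1.6²)) = 0.249339·exp(-0.86133) = 0.105371] × [0.00229185] = 0.000241494
Multiply by the mixture weights:
  π_1·f_1 = 0.44 × 0.012388 = 0.00545071
  π_2·f_2 = 0.28 × 3.05267e-07 = 8.54748e-08
  π_3·f_3 = 0.28 × 0.000241494 = 6.76183e-05
Normaliser: 0.00545071 + 8.54748e-08 + 6.76183e-05 = 0.00551841
So the posterior for Population 3 is 6.76183e-05 / 0.00551841 ≈ 0.012.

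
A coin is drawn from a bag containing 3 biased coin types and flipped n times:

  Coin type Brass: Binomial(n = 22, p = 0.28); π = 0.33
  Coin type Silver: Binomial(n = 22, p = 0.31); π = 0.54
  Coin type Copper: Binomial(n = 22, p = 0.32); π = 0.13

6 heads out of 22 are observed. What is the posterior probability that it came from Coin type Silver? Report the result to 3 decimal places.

0.530

Apply Bayes' rule: the posterior for each component is proportional to its prior times its likelihood at x.
Component likelihoods at x = 6 heads out of 22:
  f_Brass = C(22,6)·0.28^6·0.72^16 = 74613·0.00048189·0.00521579 = 0.187535
  f_Silver = C(22,6)·0.31^6·0.69^16 = 74613·0.000887504·0.00263989 = 0.174812
  f_Copper = C(22,6)·0.32^6·0.68^16 = 74613·0.00107374·0.00208998 = 0.167439
Prior × likelihood for each component:
  π_Brass·f_Brass = 0.33 × 0.187535 = 0.0618866
  π_Silver·f_Silver = 0.54 × 0.174812 = 0.0943982
  π_Copper·f_Copper = 0.13 × 0.167439 = 0.0217671
Normaliser: 0.0618866 + 0.0943982 + 0.0217671 = 0.178052
P(Coin type Silver | the observation) ≈ 0.530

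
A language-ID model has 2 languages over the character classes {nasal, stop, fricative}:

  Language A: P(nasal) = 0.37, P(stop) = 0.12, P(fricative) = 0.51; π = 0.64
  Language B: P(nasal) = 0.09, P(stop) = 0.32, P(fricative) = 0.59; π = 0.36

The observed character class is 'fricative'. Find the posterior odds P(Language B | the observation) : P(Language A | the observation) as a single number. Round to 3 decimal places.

The posterior odds equal the prior odds times the likelihood ratio: (π_i/π_j)·(f_i(x)/f_j(x)).
Component likelihoods at x = 'fricative':
  L_A = 0.51
  L_B = 0.59
0.2124 / 0.3264 ≈ 0.651

0.651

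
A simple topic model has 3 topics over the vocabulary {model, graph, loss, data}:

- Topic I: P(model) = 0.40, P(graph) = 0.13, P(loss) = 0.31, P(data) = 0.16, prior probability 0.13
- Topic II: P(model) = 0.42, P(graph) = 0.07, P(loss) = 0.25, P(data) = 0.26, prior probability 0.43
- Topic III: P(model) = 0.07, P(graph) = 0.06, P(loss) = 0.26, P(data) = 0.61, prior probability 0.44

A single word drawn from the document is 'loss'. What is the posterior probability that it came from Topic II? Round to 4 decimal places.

0.4100

The responsibility of component k is π_k f_k(x) divided by Σ_j π_j f_j(x).
Categorical probabilities:
  p_I = 0.31
  p_II = 0.25
  p_III = 0.26
Prior × likelihood for each component:
  π_I·p_I = 0.13 × 0.31 = 0.0403
  π_II·p_II = 0.43 × 0.25 = 0.1075
  π_III·p_III = 0.44 × 0.26 = 0.1144
Marginal: 0.0403 + 0.1075 + 0.1144 = 0.2622
Responsibility of Topic II: 0.1075 / 0.2622 ≈ 0.4100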